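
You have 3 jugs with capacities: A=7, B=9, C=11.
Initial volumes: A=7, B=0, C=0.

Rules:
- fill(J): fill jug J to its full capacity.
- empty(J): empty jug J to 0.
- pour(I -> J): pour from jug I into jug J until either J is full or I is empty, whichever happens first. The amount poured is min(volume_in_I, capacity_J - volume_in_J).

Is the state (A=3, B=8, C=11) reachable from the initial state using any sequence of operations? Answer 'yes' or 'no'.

Answer: yes

Derivation:
BFS from (A=7, B=0, C=0):
  1. empty(A) -> (A=0 B=0 C=0)
  2. fill(C) -> (A=0 B=0 C=11)
  3. pour(C -> A) -> (A=7 B=0 C=4)
  4. empty(A) -> (A=0 B=0 C=4)
  5. pour(C -> A) -> (A=4 B=0 C=0)
  6. fill(C) -> (A=4 B=0 C=11)
  7. pour(C -> A) -> (A=7 B=0 C=8)
  8. pour(C -> B) -> (A=7 B=8 C=0)
  9. pour(A -> C) -> (A=0 B=8 C=7)
  10. fill(A) -> (A=7 B=8 C=7)
  11. pour(A -> C) -> (A=3 B=8 C=11)
Target reached → yes.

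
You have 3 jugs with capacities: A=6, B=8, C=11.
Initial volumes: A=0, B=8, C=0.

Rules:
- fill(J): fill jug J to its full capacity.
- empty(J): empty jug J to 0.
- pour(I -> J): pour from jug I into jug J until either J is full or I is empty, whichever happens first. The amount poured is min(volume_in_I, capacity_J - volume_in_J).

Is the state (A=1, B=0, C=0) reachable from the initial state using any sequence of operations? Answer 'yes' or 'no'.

Answer: yes

Derivation:
BFS from (A=0, B=8, C=0):
  1. fill(A) -> (A=6 B=8 C=0)
  2. empty(B) -> (A=6 B=0 C=0)
  3. pour(A -> C) -> (A=0 B=0 C=6)
  4. fill(A) -> (A=6 B=0 C=6)
  5. pour(A -> C) -> (A=1 B=0 C=11)
  6. empty(C) -> (A=1 B=0 C=0)
Target reached → yes.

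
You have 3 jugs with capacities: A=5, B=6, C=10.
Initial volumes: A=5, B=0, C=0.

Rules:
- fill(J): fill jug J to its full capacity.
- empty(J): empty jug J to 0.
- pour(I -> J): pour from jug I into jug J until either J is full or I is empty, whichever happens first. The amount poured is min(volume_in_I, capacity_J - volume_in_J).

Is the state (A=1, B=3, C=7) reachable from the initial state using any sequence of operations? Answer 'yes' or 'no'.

BFS explored all 282 reachable states.
Reachable set includes: (0,0,0), (0,0,1), (0,0,2), (0,0,3), (0,0,4), (0,0,5), (0,0,6), (0,0,7), (0,0,8), (0,0,9), (0,0,10), (0,1,0) ...
Target (A=1, B=3, C=7) not in reachable set → no.

Answer: no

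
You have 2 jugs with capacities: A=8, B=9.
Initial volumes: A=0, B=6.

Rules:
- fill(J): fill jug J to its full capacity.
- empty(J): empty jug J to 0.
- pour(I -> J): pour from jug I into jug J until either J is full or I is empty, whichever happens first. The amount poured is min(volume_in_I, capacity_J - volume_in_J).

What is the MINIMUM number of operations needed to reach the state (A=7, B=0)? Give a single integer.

Answer: 5

Derivation:
BFS from (A=0, B=6). One shortest path:
  1. pour(B -> A) -> (A=6 B=0)
  2. fill(B) -> (A=6 B=9)
  3. pour(B -> A) -> (A=8 B=7)
  4. empty(A) -> (A=0 B=7)
  5. pour(B -> A) -> (A=7 B=0)
Reached target in 5 moves.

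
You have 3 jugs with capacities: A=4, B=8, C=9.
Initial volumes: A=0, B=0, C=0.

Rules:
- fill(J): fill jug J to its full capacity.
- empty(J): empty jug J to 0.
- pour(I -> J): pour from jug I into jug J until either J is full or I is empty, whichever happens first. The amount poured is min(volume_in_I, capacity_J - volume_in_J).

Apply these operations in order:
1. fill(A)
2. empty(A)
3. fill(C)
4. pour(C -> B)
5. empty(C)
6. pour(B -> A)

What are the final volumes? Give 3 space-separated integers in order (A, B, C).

Answer: 4 4 0

Derivation:
Step 1: fill(A) -> (A=4 B=0 C=0)
Step 2: empty(A) -> (A=0 B=0 C=0)
Step 3: fill(C) -> (A=0 B=0 C=9)
Step 4: pour(C -> B) -> (A=0 B=8 C=1)
Step 5: empty(C) -> (A=0 B=8 C=0)
Step 6: pour(B -> A) -> (A=4 B=4 C=0)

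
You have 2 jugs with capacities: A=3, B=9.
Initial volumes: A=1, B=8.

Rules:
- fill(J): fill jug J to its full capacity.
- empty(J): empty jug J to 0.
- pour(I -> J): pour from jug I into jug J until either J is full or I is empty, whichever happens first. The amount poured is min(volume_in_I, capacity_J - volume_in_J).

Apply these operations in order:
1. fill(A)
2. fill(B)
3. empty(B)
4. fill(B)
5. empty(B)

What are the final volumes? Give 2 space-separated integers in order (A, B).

Step 1: fill(A) -> (A=3 B=8)
Step 2: fill(B) -> (A=3 B=9)
Step 3: empty(B) -> (A=3 B=0)
Step 4: fill(B) -> (A=3 B=9)
Step 5: empty(B) -> (A=3 B=0)

Answer: 3 0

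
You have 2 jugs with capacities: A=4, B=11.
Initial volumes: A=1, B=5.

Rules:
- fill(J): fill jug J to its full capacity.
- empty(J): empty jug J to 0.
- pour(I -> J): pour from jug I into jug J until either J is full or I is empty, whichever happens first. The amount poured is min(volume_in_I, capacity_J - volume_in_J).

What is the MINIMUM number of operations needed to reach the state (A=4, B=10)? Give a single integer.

Answer: 4

Derivation:
BFS from (A=1, B=5). One shortest path:
  1. pour(A -> B) -> (A=0 B=6)
  2. fill(A) -> (A=4 B=6)
  3. pour(A -> B) -> (A=0 B=10)
  4. fill(A) -> (A=4 B=10)
Reached target in 4 moves.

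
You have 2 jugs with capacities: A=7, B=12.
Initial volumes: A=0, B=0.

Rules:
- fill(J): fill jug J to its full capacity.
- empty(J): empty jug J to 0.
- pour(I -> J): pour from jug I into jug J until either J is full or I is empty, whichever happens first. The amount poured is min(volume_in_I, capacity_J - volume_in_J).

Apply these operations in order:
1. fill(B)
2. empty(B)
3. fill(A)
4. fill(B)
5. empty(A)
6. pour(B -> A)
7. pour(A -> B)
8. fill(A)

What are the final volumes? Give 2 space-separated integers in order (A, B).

Answer: 7 12

Derivation:
Step 1: fill(B) -> (A=0 B=12)
Step 2: empty(B) -> (A=0 B=0)
Step 3: fill(A) -> (A=7 B=0)
Step 4: fill(B) -> (A=7 B=12)
Step 5: empty(A) -> (A=0 B=12)
Step 6: pour(B -> A) -> (A=7 B=5)
Step 7: pour(A -> B) -> (A=0 B=12)
Step 8: fill(A) -> (A=7 B=12)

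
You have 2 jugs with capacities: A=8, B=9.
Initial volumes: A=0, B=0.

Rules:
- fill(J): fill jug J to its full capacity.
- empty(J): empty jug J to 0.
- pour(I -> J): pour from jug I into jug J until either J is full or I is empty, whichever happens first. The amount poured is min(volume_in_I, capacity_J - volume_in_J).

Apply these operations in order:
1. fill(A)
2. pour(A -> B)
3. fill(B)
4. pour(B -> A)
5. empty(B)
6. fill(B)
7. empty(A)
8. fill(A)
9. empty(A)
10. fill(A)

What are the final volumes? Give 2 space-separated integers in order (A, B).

Answer: 8 9

Derivation:
Step 1: fill(A) -> (A=8 B=0)
Step 2: pour(A -> B) -> (A=0 B=8)
Step 3: fill(B) -> (A=0 B=9)
Step 4: pour(B -> A) -> (A=8 B=1)
Step 5: empty(B) -> (A=8 B=0)
Step 6: fill(B) -> (A=8 B=9)
Step 7: empty(A) -> (A=0 B=9)
Step 8: fill(A) -> (A=8 B=9)
Step 9: empty(A) -> (A=0 B=9)
Step 10: fill(A) -> (A=8 B=9)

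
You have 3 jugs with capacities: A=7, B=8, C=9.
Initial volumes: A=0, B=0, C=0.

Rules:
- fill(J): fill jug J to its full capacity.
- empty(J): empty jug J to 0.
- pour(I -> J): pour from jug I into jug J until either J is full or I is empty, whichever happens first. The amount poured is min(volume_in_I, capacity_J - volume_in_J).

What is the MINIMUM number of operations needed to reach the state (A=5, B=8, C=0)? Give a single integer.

BFS from (A=0, B=0, C=0). One shortest path:
  1. fill(A) -> (A=7 B=0 C=0)
  2. fill(B) -> (A=7 B=8 C=0)
  3. pour(A -> C) -> (A=0 B=8 C=7)
  4. fill(A) -> (A=7 B=8 C=7)
  5. pour(A -> C) -> (A=5 B=8 C=9)
  6. empty(C) -> (A=5 B=8 C=0)
Reached target in 6 moves.

Answer: 6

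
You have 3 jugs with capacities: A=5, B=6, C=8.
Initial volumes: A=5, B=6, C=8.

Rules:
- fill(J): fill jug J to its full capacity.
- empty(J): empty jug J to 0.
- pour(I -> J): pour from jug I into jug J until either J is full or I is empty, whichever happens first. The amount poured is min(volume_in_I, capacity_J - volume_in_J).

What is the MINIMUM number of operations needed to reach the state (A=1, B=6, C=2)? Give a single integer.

Answer: 5

Derivation:
BFS from (A=5, B=6, C=8). One shortest path:
  1. empty(A) -> (A=0 B=6 C=8)
  2. pour(B -> A) -> (A=5 B=1 C=8)
  3. empty(A) -> (A=0 B=1 C=8)
  4. pour(B -> A) -> (A=1 B=0 C=8)
  5. pour(C -> B) -> (A=1 B=6 C=2)
Reached target in 5 moves.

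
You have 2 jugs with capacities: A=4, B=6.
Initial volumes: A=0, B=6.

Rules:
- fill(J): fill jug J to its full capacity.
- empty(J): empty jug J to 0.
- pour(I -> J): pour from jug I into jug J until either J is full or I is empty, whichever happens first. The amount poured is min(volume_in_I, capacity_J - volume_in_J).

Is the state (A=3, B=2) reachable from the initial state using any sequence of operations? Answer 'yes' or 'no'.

BFS explored all 10 reachable states.
Reachable set includes: (0,0), (0,2), (0,4), (0,6), (2,0), (2,6), (4,0), (4,2), (4,4), (4,6)
Target (A=3, B=2) not in reachable set → no.

Answer: no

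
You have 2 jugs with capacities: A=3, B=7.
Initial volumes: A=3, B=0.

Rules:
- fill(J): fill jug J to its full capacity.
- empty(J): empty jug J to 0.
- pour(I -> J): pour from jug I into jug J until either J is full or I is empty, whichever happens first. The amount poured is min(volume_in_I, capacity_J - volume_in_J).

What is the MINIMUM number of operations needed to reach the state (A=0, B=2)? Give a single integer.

BFS from (A=3, B=0). One shortest path:
  1. pour(A -> B) -> (A=0 B=3)
  2. fill(A) -> (A=3 B=3)
  3. pour(A -> B) -> (A=0 B=6)
  4. fill(A) -> (A=3 B=6)
  5. pour(A -> B) -> (A=2 B=7)
  6. empty(B) -> (A=2 B=0)
  7. pour(A -> B) -> (A=0 B=2)
Reached target in 7 moves.

Answer: 7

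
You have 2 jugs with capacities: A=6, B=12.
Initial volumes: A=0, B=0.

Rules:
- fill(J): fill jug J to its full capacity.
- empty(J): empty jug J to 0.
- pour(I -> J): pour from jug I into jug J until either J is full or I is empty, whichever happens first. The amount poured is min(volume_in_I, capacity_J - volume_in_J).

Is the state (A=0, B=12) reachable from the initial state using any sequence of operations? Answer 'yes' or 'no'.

BFS from (A=0, B=0):
  1. fill(B) -> (A=0 B=12)
Target reached → yes.

Answer: yes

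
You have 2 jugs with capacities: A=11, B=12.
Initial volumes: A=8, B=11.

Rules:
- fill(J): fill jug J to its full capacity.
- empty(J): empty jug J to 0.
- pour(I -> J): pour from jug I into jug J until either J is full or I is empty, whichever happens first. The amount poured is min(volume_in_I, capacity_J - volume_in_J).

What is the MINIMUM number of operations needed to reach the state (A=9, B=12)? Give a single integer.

BFS from (A=8, B=11). One shortest path:
  1. fill(B) -> (A=8 B=12)
  2. pour(B -> A) -> (A=11 B=9)
  3. empty(A) -> (A=0 B=9)
  4. pour(B -> A) -> (A=9 B=0)
  5. fill(B) -> (A=9 B=12)
Reached target in 5 moves.

Answer: 5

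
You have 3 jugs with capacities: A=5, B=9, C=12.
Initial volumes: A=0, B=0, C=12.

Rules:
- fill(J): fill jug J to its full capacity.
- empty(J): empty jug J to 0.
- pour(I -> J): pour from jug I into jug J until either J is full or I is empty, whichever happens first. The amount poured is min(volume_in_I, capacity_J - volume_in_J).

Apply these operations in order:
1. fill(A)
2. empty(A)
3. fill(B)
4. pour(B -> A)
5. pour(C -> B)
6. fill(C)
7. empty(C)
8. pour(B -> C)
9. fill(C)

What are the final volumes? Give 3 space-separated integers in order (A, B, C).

Step 1: fill(A) -> (A=5 B=0 C=12)
Step 2: empty(A) -> (A=0 B=0 C=12)
Step 3: fill(B) -> (A=0 B=9 C=12)
Step 4: pour(B -> A) -> (A=5 B=4 C=12)
Step 5: pour(C -> B) -> (A=5 B=9 C=7)
Step 6: fill(C) -> (A=5 B=9 C=12)
Step 7: empty(C) -> (A=5 B=9 C=0)
Step 8: pour(B -> C) -> (A=5 B=0 C=9)
Step 9: fill(C) -> (A=5 B=0 C=12)

Answer: 5 0 12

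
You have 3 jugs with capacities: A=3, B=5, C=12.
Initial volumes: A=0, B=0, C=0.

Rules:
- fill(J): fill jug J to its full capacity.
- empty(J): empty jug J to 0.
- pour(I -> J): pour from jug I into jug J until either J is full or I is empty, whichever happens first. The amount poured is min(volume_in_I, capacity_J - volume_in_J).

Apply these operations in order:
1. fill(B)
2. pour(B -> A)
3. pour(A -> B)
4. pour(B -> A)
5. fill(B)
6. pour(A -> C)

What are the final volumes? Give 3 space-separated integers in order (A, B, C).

Step 1: fill(B) -> (A=0 B=5 C=0)
Step 2: pour(B -> A) -> (A=3 B=2 C=0)
Step 3: pour(A -> B) -> (A=0 B=5 C=0)
Step 4: pour(B -> A) -> (A=3 B=2 C=0)
Step 5: fill(B) -> (A=3 B=5 C=0)
Step 6: pour(A -> C) -> (A=0 B=5 C=3)

Answer: 0 5 3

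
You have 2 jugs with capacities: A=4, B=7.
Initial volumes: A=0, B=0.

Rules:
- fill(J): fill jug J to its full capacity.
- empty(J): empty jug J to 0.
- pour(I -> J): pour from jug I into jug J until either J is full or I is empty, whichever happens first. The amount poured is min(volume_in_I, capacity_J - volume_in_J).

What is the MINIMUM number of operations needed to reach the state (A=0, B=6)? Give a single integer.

BFS from (A=0, B=0). One shortest path:
  1. fill(B) -> (A=0 B=7)
  2. pour(B -> A) -> (A=4 B=3)
  3. empty(A) -> (A=0 B=3)
  4. pour(B -> A) -> (A=3 B=0)
  5. fill(B) -> (A=3 B=7)
  6. pour(B -> A) -> (A=4 B=6)
  7. empty(A) -> (A=0 B=6)
Reached target in 7 moves.

Answer: 7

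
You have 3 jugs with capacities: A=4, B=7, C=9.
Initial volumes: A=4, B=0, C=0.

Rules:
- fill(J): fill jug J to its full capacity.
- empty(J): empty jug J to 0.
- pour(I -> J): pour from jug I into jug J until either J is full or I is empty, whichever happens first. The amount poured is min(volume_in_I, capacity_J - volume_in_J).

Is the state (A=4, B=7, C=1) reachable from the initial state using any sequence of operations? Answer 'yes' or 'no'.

BFS from (A=4, B=0, C=0):
  1. pour(A -> B) -> (A=0 B=4 C=0)
  2. fill(A) -> (A=4 B=4 C=0)
  3. pour(A -> B) -> (A=1 B=7 C=0)
  4. pour(A -> C) -> (A=0 B=7 C=1)
  5. fill(A) -> (A=4 B=7 C=1)
Target reached → yes.

Answer: yes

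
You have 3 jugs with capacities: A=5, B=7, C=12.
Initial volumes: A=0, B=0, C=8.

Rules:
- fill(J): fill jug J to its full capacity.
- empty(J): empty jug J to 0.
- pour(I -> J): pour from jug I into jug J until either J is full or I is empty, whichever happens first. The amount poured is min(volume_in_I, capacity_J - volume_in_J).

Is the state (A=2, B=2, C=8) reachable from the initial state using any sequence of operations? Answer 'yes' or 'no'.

Answer: no

Derivation:
BFS explored all 360 reachable states.
Reachable set includes: (0,0,0), (0,0,1), (0,0,2), (0,0,3), (0,0,4), (0,0,5), (0,0,6), (0,0,7), (0,0,8), (0,0,9), (0,0,10), (0,0,11) ...
Target (A=2, B=2, C=8) not in reachable set → no.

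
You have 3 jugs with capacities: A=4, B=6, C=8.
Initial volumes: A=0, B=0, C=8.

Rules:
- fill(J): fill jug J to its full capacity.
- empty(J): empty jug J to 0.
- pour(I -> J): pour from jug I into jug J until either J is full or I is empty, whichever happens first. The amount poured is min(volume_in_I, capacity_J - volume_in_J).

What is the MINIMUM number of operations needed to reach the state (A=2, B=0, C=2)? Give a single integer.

BFS from (A=0, B=0, C=8). One shortest path:
  1. pour(C -> B) -> (A=0 B=6 C=2)
  2. pour(B -> A) -> (A=4 B=2 C=2)
  3. empty(A) -> (A=0 B=2 C=2)
  4. pour(B -> A) -> (A=2 B=0 C=2)
Reached target in 4 moves.

Answer: 4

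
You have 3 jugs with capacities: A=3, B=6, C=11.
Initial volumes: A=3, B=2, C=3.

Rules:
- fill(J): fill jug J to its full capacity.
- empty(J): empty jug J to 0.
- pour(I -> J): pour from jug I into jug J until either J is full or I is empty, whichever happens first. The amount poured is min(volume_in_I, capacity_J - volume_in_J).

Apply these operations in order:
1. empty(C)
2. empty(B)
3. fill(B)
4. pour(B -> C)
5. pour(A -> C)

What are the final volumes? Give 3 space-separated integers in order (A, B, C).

Step 1: empty(C) -> (A=3 B=2 C=0)
Step 2: empty(B) -> (A=3 B=0 C=0)
Step 3: fill(B) -> (A=3 B=6 C=0)
Step 4: pour(B -> C) -> (A=3 B=0 C=6)
Step 5: pour(A -> C) -> (A=0 B=0 C=9)

Answer: 0 0 9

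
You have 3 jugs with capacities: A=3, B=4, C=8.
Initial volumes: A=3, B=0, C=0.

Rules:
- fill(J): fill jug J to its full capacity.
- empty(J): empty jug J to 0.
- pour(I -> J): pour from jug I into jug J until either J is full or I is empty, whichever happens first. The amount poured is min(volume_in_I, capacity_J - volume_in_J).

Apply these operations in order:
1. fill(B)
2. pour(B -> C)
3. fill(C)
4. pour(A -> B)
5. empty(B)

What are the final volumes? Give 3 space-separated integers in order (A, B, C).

Answer: 0 0 8

Derivation:
Step 1: fill(B) -> (A=3 B=4 C=0)
Step 2: pour(B -> C) -> (A=3 B=0 C=4)
Step 3: fill(C) -> (A=3 B=0 C=8)
Step 4: pour(A -> B) -> (A=0 B=3 C=8)
Step 5: empty(B) -> (A=0 B=0 C=8)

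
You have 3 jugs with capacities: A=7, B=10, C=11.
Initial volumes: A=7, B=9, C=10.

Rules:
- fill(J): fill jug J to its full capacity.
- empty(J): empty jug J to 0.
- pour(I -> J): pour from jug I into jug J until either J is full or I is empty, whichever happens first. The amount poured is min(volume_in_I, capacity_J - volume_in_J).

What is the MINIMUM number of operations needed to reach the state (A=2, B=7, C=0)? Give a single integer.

Answer: 6

Derivation:
BFS from (A=7, B=9, C=10). One shortest path:
  1. empty(A) -> (A=0 B=9 C=10)
  2. empty(C) -> (A=0 B=9 C=0)
  3. pour(B -> A) -> (A=7 B=2 C=0)
  4. pour(A -> C) -> (A=0 B=2 C=7)
  5. pour(B -> A) -> (A=2 B=0 C=7)
  6. pour(C -> B) -> (A=2 B=7 C=0)
Reached target in 6 moves.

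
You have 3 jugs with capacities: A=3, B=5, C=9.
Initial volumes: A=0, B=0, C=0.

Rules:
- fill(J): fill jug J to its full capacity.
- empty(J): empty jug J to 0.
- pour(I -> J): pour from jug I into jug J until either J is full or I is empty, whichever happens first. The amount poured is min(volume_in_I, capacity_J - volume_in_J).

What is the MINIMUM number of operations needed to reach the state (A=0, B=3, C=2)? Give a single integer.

BFS from (A=0, B=0, C=0). One shortest path:
  1. fill(B) -> (A=0 B=5 C=0)
  2. pour(B -> A) -> (A=3 B=2 C=0)
  3. pour(B -> C) -> (A=3 B=0 C=2)
  4. pour(A -> B) -> (A=0 B=3 C=2)
Reached target in 4 moves.

Answer: 4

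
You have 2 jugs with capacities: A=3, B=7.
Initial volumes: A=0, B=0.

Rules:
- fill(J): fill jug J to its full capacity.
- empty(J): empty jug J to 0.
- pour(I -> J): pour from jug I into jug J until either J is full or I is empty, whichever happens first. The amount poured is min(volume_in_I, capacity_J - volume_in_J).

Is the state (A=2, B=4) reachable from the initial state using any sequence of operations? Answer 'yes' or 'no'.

Answer: no

Derivation:
BFS explored all 20 reachable states.
Reachable set includes: (0,0), (0,1), (0,2), (0,3), (0,4), (0,5), (0,6), (0,7), (1,0), (1,7), (2,0), (2,7) ...
Target (A=2, B=4) not in reachable set → no.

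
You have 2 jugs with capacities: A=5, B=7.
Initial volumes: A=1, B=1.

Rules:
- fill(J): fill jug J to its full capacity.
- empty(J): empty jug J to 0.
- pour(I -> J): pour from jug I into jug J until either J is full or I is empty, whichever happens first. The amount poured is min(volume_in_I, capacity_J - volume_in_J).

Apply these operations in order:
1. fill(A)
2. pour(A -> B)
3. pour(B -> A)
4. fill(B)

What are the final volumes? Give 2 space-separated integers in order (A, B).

Step 1: fill(A) -> (A=5 B=1)
Step 2: pour(A -> B) -> (A=0 B=6)
Step 3: pour(B -> A) -> (A=5 B=1)
Step 4: fill(B) -> (A=5 B=7)

Answer: 5 7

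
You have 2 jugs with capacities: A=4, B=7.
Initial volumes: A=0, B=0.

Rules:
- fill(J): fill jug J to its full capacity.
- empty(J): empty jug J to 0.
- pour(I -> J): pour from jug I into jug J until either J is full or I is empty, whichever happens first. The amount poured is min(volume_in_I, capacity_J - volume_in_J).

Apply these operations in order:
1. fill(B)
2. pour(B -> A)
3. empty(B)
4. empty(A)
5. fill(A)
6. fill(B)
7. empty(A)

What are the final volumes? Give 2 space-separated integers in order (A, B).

Step 1: fill(B) -> (A=0 B=7)
Step 2: pour(B -> A) -> (A=4 B=3)
Step 3: empty(B) -> (A=4 B=0)
Step 4: empty(A) -> (A=0 B=0)
Step 5: fill(A) -> (A=4 B=0)
Step 6: fill(B) -> (A=4 B=7)
Step 7: empty(A) -> (A=0 B=7)

Answer: 0 7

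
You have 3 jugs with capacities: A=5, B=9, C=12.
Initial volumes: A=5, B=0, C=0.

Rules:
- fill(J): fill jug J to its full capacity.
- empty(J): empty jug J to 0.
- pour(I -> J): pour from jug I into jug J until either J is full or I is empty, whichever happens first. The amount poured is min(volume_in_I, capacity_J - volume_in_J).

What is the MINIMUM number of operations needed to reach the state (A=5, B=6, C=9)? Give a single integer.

Answer: 8

Derivation:
BFS from (A=5, B=0, C=0). One shortest path:
  1. fill(B) -> (A=5 B=9 C=0)
  2. pour(B -> C) -> (A=5 B=0 C=9)
  3. fill(B) -> (A=5 B=9 C=9)
  4. pour(A -> C) -> (A=2 B=9 C=12)
  5. empty(C) -> (A=2 B=9 C=0)
  6. pour(B -> C) -> (A=2 B=0 C=9)
  7. fill(B) -> (A=2 B=9 C=9)
  8. pour(B -> A) -> (A=5 B=6 C=9)
Reached target in 8 moves.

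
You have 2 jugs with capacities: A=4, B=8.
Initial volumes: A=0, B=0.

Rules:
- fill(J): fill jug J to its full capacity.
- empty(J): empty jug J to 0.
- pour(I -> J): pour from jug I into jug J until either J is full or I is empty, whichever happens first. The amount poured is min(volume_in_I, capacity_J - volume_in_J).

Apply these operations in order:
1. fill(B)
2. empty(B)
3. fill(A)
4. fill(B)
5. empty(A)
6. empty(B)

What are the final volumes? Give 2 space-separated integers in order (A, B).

Step 1: fill(B) -> (A=0 B=8)
Step 2: empty(B) -> (A=0 B=0)
Step 3: fill(A) -> (A=4 B=0)
Step 4: fill(B) -> (A=4 B=8)
Step 5: empty(A) -> (A=0 B=8)
Step 6: empty(B) -> (A=0 B=0)

Answer: 0 0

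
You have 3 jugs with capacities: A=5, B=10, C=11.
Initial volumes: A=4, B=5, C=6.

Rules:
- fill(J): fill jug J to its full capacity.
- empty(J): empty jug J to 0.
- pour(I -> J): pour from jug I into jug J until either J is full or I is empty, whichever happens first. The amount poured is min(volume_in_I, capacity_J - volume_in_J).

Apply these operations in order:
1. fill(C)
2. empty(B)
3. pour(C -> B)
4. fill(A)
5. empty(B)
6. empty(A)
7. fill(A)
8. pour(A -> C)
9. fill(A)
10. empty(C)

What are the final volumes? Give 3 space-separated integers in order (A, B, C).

Answer: 5 0 0

Derivation:
Step 1: fill(C) -> (A=4 B=5 C=11)
Step 2: empty(B) -> (A=4 B=0 C=11)
Step 3: pour(C -> B) -> (A=4 B=10 C=1)
Step 4: fill(A) -> (A=5 B=10 C=1)
Step 5: empty(B) -> (A=5 B=0 C=1)
Step 6: empty(A) -> (A=0 B=0 C=1)
Step 7: fill(A) -> (A=5 B=0 C=1)
Step 8: pour(A -> C) -> (A=0 B=0 C=6)
Step 9: fill(A) -> (A=5 B=0 C=6)
Step 10: empty(C) -> (A=5 B=0 C=0)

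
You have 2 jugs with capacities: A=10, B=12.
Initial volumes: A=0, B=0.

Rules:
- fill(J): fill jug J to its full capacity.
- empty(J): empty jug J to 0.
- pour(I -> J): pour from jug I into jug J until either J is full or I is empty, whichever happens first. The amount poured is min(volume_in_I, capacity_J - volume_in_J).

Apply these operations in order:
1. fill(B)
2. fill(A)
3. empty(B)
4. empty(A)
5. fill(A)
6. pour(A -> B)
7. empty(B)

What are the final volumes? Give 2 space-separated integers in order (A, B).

Answer: 0 0

Derivation:
Step 1: fill(B) -> (A=0 B=12)
Step 2: fill(A) -> (A=10 B=12)
Step 3: empty(B) -> (A=10 B=0)
Step 4: empty(A) -> (A=0 B=0)
Step 5: fill(A) -> (A=10 B=0)
Step 6: pour(A -> B) -> (A=0 B=10)
Step 7: empty(B) -> (A=0 B=0)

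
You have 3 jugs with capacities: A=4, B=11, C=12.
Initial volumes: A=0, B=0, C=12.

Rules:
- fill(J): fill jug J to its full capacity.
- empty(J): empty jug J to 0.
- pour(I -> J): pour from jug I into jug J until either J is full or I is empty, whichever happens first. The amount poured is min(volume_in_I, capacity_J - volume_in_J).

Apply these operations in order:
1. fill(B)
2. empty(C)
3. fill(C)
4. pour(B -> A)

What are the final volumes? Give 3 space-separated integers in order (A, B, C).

Step 1: fill(B) -> (A=0 B=11 C=12)
Step 2: empty(C) -> (A=0 B=11 C=0)
Step 3: fill(C) -> (A=0 B=11 C=12)
Step 4: pour(B -> A) -> (A=4 B=7 C=12)

Answer: 4 7 12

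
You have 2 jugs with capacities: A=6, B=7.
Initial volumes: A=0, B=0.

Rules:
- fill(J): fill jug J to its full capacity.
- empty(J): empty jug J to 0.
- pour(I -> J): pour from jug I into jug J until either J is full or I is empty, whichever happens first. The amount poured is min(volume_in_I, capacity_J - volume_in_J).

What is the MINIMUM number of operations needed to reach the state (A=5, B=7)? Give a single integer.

BFS from (A=0, B=0). One shortest path:
  1. fill(A) -> (A=6 B=0)
  2. pour(A -> B) -> (A=0 B=6)
  3. fill(A) -> (A=6 B=6)
  4. pour(A -> B) -> (A=5 B=7)
Reached target in 4 moves.

Answer: 4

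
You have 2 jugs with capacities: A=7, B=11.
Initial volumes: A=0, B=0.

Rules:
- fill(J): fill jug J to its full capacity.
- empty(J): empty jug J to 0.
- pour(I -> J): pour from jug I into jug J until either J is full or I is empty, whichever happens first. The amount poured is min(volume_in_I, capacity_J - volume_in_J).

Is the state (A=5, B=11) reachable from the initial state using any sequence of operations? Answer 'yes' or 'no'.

BFS from (A=0, B=0):
  1. fill(B) -> (A=0 B=11)
  2. pour(B -> A) -> (A=7 B=4)
  3. empty(A) -> (A=0 B=4)
  4. pour(B -> A) -> (A=4 B=0)
  5. fill(B) -> (A=4 B=11)
  6. pour(B -> A) -> (A=7 B=8)
  7. empty(A) -> (A=0 B=8)
  8. pour(B -> A) -> (A=7 B=1)
  9. empty(A) -> (A=0 B=1)
  10. pour(B -> A) -> (A=1 B=0)
  11. fill(B) -> (A=1 B=11)
  12. pour(B -> A) -> (A=7 B=5)
  13. empty(A) -> (A=0 B=5)
  14. pour(B -> A) -> (A=5 B=0)
  15. fill(B) -> (A=5 B=11)
Target reached → yes.

Answer: yes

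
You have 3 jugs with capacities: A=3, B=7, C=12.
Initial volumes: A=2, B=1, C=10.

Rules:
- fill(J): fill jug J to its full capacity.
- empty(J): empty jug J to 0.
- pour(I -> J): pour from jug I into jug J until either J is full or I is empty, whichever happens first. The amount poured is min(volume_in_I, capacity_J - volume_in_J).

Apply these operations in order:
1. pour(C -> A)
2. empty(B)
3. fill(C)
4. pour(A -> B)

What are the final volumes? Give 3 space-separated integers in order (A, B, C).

Step 1: pour(C -> A) -> (A=3 B=1 C=9)
Step 2: empty(B) -> (A=3 B=0 C=9)
Step 3: fill(C) -> (A=3 B=0 C=12)
Step 4: pour(A -> B) -> (A=0 B=3 C=12)

Answer: 0 3 12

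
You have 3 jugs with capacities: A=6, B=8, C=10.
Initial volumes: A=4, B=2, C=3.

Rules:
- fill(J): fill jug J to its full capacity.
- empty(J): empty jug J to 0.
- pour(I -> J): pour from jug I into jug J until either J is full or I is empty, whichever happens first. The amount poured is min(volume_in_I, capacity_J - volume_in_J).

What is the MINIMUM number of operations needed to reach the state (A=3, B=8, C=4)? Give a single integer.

Answer: 4

Derivation:
BFS from (A=4, B=2, C=3). One shortest path:
  1. empty(A) -> (A=0 B=2 C=3)
  2. pour(C -> A) -> (A=3 B=2 C=0)
  3. fill(C) -> (A=3 B=2 C=10)
  4. pour(C -> B) -> (A=3 B=8 C=4)
Reached target in 4 moves.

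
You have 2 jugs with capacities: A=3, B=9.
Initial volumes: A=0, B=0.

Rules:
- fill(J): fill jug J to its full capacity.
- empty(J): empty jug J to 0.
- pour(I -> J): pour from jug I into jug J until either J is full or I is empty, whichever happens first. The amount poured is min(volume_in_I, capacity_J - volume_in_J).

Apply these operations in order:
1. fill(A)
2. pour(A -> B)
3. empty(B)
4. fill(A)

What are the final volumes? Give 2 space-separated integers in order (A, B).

Answer: 3 0

Derivation:
Step 1: fill(A) -> (A=3 B=0)
Step 2: pour(A -> B) -> (A=0 B=3)
Step 3: empty(B) -> (A=0 B=0)
Step 4: fill(A) -> (A=3 B=0)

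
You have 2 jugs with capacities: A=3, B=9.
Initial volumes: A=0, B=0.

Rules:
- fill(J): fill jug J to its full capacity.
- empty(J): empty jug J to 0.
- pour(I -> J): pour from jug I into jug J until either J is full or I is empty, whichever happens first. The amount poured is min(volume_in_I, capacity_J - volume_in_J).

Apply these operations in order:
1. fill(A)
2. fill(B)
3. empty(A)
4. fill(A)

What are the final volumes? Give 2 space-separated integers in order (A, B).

Answer: 3 9

Derivation:
Step 1: fill(A) -> (A=3 B=0)
Step 2: fill(B) -> (A=3 B=9)
Step 3: empty(A) -> (A=0 B=9)
Step 4: fill(A) -> (A=3 B=9)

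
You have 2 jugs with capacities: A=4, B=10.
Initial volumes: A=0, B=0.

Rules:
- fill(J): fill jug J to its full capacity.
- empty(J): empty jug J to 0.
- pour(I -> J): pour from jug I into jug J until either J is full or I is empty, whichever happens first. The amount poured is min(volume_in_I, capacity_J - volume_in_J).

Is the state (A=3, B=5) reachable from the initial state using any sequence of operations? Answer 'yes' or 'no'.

Answer: no

Derivation:
BFS explored all 14 reachable states.
Reachable set includes: (0,0), (0,2), (0,4), (0,6), (0,8), (0,10), (2,0), (2,10), (4,0), (4,2), (4,4), (4,6) ...
Target (A=3, B=5) not in reachable set → no.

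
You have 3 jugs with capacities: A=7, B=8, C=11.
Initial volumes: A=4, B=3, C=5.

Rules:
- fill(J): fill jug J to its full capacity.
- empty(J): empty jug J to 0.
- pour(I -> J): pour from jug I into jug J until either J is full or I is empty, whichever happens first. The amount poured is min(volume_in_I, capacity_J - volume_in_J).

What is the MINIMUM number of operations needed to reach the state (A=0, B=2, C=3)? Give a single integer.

Answer: 5

Derivation:
BFS from (A=4, B=3, C=5). One shortest path:
  1. pour(B -> A) -> (A=7 B=0 C=5)
  2. pour(A -> C) -> (A=1 B=0 C=11)
  3. pour(C -> B) -> (A=1 B=8 C=3)
  4. pour(B -> A) -> (A=7 B=2 C=3)
  5. empty(A) -> (A=0 B=2 C=3)
Reached target in 5 moves.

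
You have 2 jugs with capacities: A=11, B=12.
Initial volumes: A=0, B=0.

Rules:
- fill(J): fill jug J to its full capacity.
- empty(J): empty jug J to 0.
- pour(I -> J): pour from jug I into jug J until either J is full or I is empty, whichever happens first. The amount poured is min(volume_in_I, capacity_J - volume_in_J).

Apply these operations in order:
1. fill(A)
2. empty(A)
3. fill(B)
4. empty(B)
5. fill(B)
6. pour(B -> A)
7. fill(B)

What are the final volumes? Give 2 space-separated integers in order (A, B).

Step 1: fill(A) -> (A=11 B=0)
Step 2: empty(A) -> (A=0 B=0)
Step 3: fill(B) -> (A=0 B=12)
Step 4: empty(B) -> (A=0 B=0)
Step 5: fill(B) -> (A=0 B=12)
Step 6: pour(B -> A) -> (A=11 B=1)
Step 7: fill(B) -> (A=11 B=12)

Answer: 11 12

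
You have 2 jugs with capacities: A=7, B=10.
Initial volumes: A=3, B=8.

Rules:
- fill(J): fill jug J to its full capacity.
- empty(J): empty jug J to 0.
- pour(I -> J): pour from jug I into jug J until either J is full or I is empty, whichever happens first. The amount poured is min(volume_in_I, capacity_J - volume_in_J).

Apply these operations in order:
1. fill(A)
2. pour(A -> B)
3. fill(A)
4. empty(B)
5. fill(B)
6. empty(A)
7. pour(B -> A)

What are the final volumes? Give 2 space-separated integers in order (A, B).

Step 1: fill(A) -> (A=7 B=8)
Step 2: pour(A -> B) -> (A=5 B=10)
Step 3: fill(A) -> (A=7 B=10)
Step 4: empty(B) -> (A=7 B=0)
Step 5: fill(B) -> (A=7 B=10)
Step 6: empty(A) -> (A=0 B=10)
Step 7: pour(B -> A) -> (A=7 B=3)

Answer: 7 3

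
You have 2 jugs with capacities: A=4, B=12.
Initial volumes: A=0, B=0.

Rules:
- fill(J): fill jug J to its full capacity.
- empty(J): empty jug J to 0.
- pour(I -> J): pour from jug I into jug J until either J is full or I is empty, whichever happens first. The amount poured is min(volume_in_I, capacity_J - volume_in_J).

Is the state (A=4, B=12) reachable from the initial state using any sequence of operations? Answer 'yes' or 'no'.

BFS from (A=0, B=0):
  1. fill(A) -> (A=4 B=0)
  2. fill(B) -> (A=4 B=12)
Target reached → yes.

Answer: yes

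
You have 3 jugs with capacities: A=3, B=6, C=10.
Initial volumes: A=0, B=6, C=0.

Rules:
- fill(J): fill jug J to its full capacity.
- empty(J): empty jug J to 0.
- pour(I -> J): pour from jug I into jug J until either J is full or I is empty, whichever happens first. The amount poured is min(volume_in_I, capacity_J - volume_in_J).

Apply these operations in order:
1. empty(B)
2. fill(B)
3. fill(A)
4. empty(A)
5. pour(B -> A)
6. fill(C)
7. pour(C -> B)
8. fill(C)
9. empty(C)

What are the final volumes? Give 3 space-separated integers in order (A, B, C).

Answer: 3 6 0

Derivation:
Step 1: empty(B) -> (A=0 B=0 C=0)
Step 2: fill(B) -> (A=0 B=6 C=0)
Step 3: fill(A) -> (A=3 B=6 C=0)
Step 4: empty(A) -> (A=0 B=6 C=0)
Step 5: pour(B -> A) -> (A=3 B=3 C=0)
Step 6: fill(C) -> (A=3 B=3 C=10)
Step 7: pour(C -> B) -> (A=3 B=6 C=7)
Step 8: fill(C) -> (A=3 B=6 C=10)
Step 9: empty(C) -> (A=3 B=6 C=0)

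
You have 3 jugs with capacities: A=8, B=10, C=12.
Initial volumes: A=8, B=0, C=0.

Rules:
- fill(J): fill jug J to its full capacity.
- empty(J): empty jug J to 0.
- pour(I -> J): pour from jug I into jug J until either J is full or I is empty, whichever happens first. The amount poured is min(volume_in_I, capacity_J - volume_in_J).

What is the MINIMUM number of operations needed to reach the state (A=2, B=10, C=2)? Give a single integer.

BFS from (A=8, B=0, C=0). One shortest path:
  1. empty(A) -> (A=0 B=0 C=0)
  2. fill(B) -> (A=0 B=10 C=0)
  3. fill(C) -> (A=0 B=10 C=12)
  4. pour(B -> A) -> (A=8 B=2 C=12)
  5. empty(A) -> (A=0 B=2 C=12)
  6. pour(B -> A) -> (A=2 B=0 C=12)
  7. pour(C -> B) -> (A=2 B=10 C=2)
Reached target in 7 moves.

Answer: 7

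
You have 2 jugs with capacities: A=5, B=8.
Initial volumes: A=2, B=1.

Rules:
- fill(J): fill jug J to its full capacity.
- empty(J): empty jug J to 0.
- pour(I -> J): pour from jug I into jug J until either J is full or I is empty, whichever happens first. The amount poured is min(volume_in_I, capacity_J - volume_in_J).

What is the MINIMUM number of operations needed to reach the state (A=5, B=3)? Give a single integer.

Answer: 2

Derivation:
BFS from (A=2, B=1). One shortest path:
  1. pour(A -> B) -> (A=0 B=3)
  2. fill(A) -> (A=5 B=3)
Reached target in 2 moves.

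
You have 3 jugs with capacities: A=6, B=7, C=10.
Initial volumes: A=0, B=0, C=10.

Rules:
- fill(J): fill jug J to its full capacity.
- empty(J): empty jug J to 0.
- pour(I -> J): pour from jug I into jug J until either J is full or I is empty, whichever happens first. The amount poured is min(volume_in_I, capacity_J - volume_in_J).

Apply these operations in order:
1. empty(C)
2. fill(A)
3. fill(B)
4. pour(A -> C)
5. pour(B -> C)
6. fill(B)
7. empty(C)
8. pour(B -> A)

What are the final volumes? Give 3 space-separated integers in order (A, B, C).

Answer: 6 1 0

Derivation:
Step 1: empty(C) -> (A=0 B=0 C=0)
Step 2: fill(A) -> (A=6 B=0 C=0)
Step 3: fill(B) -> (A=6 B=7 C=0)
Step 4: pour(A -> C) -> (A=0 B=7 C=6)
Step 5: pour(B -> C) -> (A=0 B=3 C=10)
Step 6: fill(B) -> (A=0 B=7 C=10)
Step 7: empty(C) -> (A=0 B=7 C=0)
Step 8: pour(B -> A) -> (A=6 B=1 C=0)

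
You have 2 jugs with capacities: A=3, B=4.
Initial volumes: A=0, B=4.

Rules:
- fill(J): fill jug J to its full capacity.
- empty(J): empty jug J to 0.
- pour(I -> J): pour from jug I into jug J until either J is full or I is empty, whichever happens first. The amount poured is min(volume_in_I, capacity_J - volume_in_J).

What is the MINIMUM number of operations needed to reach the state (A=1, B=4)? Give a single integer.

BFS from (A=0, B=4). One shortest path:
  1. pour(B -> A) -> (A=3 B=1)
  2. empty(A) -> (A=0 B=1)
  3. pour(B -> A) -> (A=1 B=0)
  4. fill(B) -> (A=1 B=4)
Reached target in 4 moves.

Answer: 4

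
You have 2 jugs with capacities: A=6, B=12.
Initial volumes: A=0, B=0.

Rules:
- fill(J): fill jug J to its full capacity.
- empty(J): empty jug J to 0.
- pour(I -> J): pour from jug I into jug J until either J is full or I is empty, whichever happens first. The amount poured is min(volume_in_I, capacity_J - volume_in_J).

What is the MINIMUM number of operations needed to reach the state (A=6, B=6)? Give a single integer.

BFS from (A=0, B=0). One shortest path:
  1. fill(B) -> (A=0 B=12)
  2. pour(B -> A) -> (A=6 B=6)
Reached target in 2 moves.

Answer: 2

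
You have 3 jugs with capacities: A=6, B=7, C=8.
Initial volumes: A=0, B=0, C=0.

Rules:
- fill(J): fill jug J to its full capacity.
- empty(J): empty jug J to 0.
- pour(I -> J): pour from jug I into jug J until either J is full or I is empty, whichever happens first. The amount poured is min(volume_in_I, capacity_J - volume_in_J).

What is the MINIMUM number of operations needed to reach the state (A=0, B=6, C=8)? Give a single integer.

BFS from (A=0, B=0, C=0). One shortest path:
  1. fill(A) -> (A=6 B=0 C=0)
  2. fill(C) -> (A=6 B=0 C=8)
  3. pour(A -> B) -> (A=0 B=6 C=8)
Reached target in 3 moves.

Answer: 3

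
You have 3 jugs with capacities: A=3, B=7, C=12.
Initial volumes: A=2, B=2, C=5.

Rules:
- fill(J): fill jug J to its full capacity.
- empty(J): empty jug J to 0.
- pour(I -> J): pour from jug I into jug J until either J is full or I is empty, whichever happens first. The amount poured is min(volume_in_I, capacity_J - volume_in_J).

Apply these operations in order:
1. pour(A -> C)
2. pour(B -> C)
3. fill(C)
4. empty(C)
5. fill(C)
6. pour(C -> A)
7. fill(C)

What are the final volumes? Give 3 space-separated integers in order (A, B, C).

Step 1: pour(A -> C) -> (A=0 B=2 C=7)
Step 2: pour(B -> C) -> (A=0 B=0 C=9)
Step 3: fill(C) -> (A=0 B=0 C=12)
Step 4: empty(C) -> (A=0 B=0 C=0)
Step 5: fill(C) -> (A=0 B=0 C=12)
Step 6: pour(C -> A) -> (A=3 B=0 C=9)
Step 7: fill(C) -> (A=3 B=0 C=12)

Answer: 3 0 12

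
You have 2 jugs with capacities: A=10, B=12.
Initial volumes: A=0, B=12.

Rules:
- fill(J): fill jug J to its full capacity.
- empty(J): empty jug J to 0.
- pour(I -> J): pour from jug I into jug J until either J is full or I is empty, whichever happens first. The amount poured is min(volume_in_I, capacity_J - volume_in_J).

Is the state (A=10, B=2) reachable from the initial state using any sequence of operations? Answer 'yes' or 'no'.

Answer: yes

Derivation:
BFS from (A=0, B=12):
  1. pour(B -> A) -> (A=10 B=2)
Target reached → yes.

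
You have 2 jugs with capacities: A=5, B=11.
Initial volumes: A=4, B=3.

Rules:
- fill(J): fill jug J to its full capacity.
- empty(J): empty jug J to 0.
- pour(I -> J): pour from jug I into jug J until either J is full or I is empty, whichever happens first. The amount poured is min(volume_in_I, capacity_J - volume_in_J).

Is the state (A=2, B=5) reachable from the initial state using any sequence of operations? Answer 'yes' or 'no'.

Answer: no

Derivation:
BFS explored all 33 reachable states.
Reachable set includes: (0,0), (0,1), (0,2), (0,3), (0,4), (0,5), (0,6), (0,7), (0,8), (0,9), (0,10), (0,11) ...
Target (A=2, B=5) not in reachable set → no.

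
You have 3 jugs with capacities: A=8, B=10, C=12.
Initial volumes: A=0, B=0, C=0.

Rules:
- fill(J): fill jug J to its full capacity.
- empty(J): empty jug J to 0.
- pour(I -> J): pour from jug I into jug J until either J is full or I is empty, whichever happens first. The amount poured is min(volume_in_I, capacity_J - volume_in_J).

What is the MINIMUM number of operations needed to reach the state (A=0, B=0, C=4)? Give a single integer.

Answer: 3

Derivation:
BFS from (A=0, B=0, C=0). One shortest path:
  1. fill(C) -> (A=0 B=0 C=12)
  2. pour(C -> A) -> (A=8 B=0 C=4)
  3. empty(A) -> (A=0 B=0 C=4)
Reached target in 3 moves.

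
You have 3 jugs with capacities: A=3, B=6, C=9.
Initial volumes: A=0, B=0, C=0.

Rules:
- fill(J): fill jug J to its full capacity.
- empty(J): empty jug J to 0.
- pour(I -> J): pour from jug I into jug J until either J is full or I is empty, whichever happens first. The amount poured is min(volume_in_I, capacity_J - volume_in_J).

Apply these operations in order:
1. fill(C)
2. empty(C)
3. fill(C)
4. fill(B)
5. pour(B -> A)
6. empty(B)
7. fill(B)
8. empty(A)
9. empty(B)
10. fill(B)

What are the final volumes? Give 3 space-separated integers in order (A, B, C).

Step 1: fill(C) -> (A=0 B=0 C=9)
Step 2: empty(C) -> (A=0 B=0 C=0)
Step 3: fill(C) -> (A=0 B=0 C=9)
Step 4: fill(B) -> (A=0 B=6 C=9)
Step 5: pour(B -> A) -> (A=3 B=3 C=9)
Step 6: empty(B) -> (A=3 B=0 C=9)
Step 7: fill(B) -> (A=3 B=6 C=9)
Step 8: empty(A) -> (A=0 B=6 C=9)
Step 9: empty(B) -> (A=0 B=0 C=9)
Step 10: fill(B) -> (A=0 B=6 C=9)

Answer: 0 6 9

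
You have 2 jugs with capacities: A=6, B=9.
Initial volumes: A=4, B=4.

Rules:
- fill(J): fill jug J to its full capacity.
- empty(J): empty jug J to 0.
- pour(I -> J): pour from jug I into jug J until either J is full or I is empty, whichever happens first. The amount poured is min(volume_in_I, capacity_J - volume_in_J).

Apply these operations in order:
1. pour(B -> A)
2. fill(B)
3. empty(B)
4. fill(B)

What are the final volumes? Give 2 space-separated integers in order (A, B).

Answer: 6 9

Derivation:
Step 1: pour(B -> A) -> (A=6 B=2)
Step 2: fill(B) -> (A=6 B=9)
Step 3: empty(B) -> (A=6 B=0)
Step 4: fill(B) -> (A=6 B=9)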